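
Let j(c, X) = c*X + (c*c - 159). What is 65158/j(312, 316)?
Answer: 65158/195777 ≈ 0.33282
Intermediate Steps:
j(c, X) = -159 + c**2 + X*c (j(c, X) = X*c + (c**2 - 159) = X*c + (-159 + c**2) = -159 + c**2 + X*c)
65158/j(312, 316) = 65158/(-159 + 312**2 + 316*312) = 65158/(-159 + 97344 + 98592) = 65158/195777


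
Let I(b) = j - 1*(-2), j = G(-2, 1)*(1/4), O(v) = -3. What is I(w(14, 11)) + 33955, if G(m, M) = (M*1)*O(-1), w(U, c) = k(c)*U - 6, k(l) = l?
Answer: 135825/4 ≈ 33956.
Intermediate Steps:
w(U, c) = -6 + U*c (w(U, c) = c*U - 6 = U*c - 6 = -6 + U*c)
G(m, M) = -3*M (G(m, M) = (M*1)*(-3) = M*(-3) = -3*M)
j = -¾ (j = (-3*1)*(1/4) = -3/4 = -3*¼ = -¾ ≈ -0.75000)
I(b) = 5/4 (I(b) = -¾ - 1*(-2) = -¾ + 2 = 5/4)
I(w(14, 11)) + 33955 = 5/4 + 33955 = 135825/4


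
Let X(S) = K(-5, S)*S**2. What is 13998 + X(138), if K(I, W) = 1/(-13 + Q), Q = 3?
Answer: 60468/5 ≈ 12094.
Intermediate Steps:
K(I, W) = -1/10 (K(I, W) = 1/(-13 + 3) = 1/(-10) = -1/10)
X(S) = -S**2/10
13998 + X(138) = 13998 - 1/10*138**2 = 13998 - 1/10*19044 = 13998 - 9522/5 = 60468/5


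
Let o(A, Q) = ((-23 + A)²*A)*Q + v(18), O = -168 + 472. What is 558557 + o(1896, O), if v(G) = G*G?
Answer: 2022029984417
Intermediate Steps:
v(G) = G²
O = 304
o(A, Q) = 324 + A*Q*(-23 + A)² (o(A, Q) = ((-23 + A)²*A)*Q + 18² = (A*(-23 + A)²)*Q + 324 = A*Q*(-23 + A)² + 324 = 324 + A*Q*(-23 + A)²)
558557 + o(1896, O) = 558557 + (324 + 1896*304*(-23 + 1896)²) = 558557 + (324 + 1896*304*1873²) = 558557 + (324 + 1896*304*3508129) = 558557 + (324 + 2022029425536) = 558557 + 2022029425860 = 2022029984417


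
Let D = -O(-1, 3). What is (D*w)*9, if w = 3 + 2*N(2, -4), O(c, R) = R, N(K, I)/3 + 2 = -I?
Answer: -405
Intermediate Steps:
N(K, I) = -6 - 3*I (N(K, I) = -6 + 3*(-I) = -6 - 3*I)
w = 15 (w = 3 + 2*(-6 - 3*(-4)) = 3 + 2*(-6 + 12) = 3 + 2*6 = 3 + 12 = 15)
D = -3 (D = -1*3 = -3)
(D*w)*9 = -3*15*9 = -45*9 = -405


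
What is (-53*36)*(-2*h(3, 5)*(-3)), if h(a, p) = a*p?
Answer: -171720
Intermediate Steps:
(-53*36)*(-2*h(3, 5)*(-3)) = (-53*36)*(-6*5*(-3)) = -1908*(-2*15)*(-3) = -(-57240)*(-3) = -1908*90 = -171720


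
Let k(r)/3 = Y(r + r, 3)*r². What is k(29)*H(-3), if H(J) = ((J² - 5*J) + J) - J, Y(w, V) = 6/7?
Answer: 363312/7 ≈ 51902.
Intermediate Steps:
Y(w, V) = 6/7 (Y(w, V) = 6*(⅐) = 6/7)
k(r) = 18*r²/7 (k(r) = 3*(6*r²/7) = 18*r²/7)
H(J) = J² - 5*J (H(J) = (J² - 4*J) - J = J² - 5*J)
k(29)*H(-3) = ((18/7)*29²)*(-3*(-5 - 3)) = ((18/7)*841)*(-3*(-8)) = (15138/7)*24 = 363312/7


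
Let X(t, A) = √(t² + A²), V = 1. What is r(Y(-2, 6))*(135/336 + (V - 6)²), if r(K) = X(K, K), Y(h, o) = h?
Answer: 2845*√2/56 ≈ 71.847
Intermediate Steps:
X(t, A) = √(A² + t²)
r(K) = √2*√(K²) (r(K) = √(K² + K²) = √(2*K²) = √2*√(K²))
r(Y(-2, 6))*(135/336 + (V - 6)²) = (√2*√((-2)²))*(135/336 + (1 - 6)²) = (√2*√4)*(135*(1/336) + (-5)²) = (√2*2)*(45/112 + 25) = (2*√2)*(2845/112) = 2845*√2/56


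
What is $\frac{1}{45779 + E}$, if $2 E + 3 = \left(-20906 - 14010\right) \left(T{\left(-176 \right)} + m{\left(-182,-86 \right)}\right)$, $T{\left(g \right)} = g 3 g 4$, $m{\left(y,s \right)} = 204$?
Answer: $- \frac{2}{12985727501} \approx -1.5402 \cdot 10^{-10}$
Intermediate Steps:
$T{\left(g \right)} = 12 g^{2}$ ($T{\left(g \right)} = 3 g^{2} \cdot 4 = 12 g^{2}$)
$E = - \frac{12985819059}{2}$ ($E = - \frac{3}{2} + \frac{\left(-20906 - 14010\right) \left(12 \left(-176\right)^{2} + 204\right)}{2} = - \frac{3}{2} + \frac{\left(-34916\right) \left(12 \cdot 30976 + 204\right)}{2} = - \frac{3}{2} + \frac{\left(-34916\right) \left(371712 + 204\right)}{2} = - \frac{3}{2} + \frac{\left(-34916\right) 371916}{2} = - \frac{3}{2} + \frac{1}{2} \left(-12985819056\right) = - \frac{3}{2} - 6492909528 = - \frac{12985819059}{2} \approx -6.4929 \cdot 10^{9}$)
$\frac{1}{45779 + E} = \frac{1}{45779 - \frac{12985819059}{2}} = \frac{1}{- \frac{12985727501}{2}} = - \frac{2}{12985727501}$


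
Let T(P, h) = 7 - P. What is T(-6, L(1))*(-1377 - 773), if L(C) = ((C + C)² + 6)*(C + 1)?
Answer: -27950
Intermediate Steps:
L(C) = (1 + C)*(6 + 4*C²) (L(C) = ((2*C)² + 6)*(1 + C) = (4*C² + 6)*(1 + C) = (6 + 4*C²)*(1 + C) = (1 + C)*(6 + 4*C²))
T(-6, L(1))*(-1377 - 773) = (7 - 1*(-6))*(-1377 - 773) = (7 + 6)*(-2150) = 13*(-2150) = -27950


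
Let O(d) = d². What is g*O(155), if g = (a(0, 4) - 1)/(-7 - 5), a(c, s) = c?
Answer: 24025/12 ≈ 2002.1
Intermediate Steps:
g = 1/12 (g = (0 - 1)/(-7 - 5) = -1/(-12) = -1/12*(-1) = 1/12 ≈ 0.083333)
g*O(155) = (1/12)*155² = (1/12)*24025 = 24025/12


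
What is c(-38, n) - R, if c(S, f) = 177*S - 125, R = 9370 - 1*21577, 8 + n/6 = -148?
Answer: 5356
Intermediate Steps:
n = -936 (n = -48 + 6*(-148) = -48 - 888 = -936)
R = -12207 (R = 9370 - 21577 = -12207)
c(S, f) = -125 + 177*S
c(-38, n) - R = (-125 + 177*(-38)) - 1*(-12207) = (-125 - 6726) + 12207 = -6851 + 12207 = 5356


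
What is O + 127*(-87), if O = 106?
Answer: -10943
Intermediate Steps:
O + 127*(-87) = 106 + 127*(-87) = 106 - 11049 = -10943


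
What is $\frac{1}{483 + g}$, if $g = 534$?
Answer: $\frac{1}{1017} \approx 0.00098328$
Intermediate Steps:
$\frac{1}{483 + g} = \frac{1}{483 + 534} = \frac{1}{1017}$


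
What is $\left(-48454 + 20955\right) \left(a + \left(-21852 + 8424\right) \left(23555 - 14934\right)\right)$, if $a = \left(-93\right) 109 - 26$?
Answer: $3183640379549$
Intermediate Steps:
$a = -10163$ ($a = -10137 - 26 = -10163$)
$\left(-48454 + 20955\right) \left(a + \left(-21852 + 8424\right) \left(23555 - 14934\right)\right) = \left(-48454 + 20955\right) \left(-10163 + \left(-21852 + 8424\right) \left(23555 - 14934\right)\right) = - 27499 \left(-10163 - 115762788\right) = \left(-27499\right) \left(-115772951\right) = 3183640379549$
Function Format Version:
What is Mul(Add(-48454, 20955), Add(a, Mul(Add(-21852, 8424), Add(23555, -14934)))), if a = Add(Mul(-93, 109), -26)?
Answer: 3183640379549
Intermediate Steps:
a = -10163 (a = Add(-10137, -26) = -10163)
Mul(Add(-48454, 20955), Add(a, Mul(Add(-21852, 8424), Add(23555, -14934)))) = Mul(Add(-48454, 20955), Add(-10163, Mul(Add(-21852, 8424), Add(23555, -14934)))) = Mul(-27499, Add(-10163, Mul(-13428, 8621))) = Mul(-27499, Add(-10163, -115762788)) = Mul(-27499, -115772951) = 3183640379549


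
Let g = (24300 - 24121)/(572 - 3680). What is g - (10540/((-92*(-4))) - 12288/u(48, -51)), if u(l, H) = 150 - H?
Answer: 38836790/1197357 ≈ 32.435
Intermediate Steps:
g = -179/3108 (g = 179/(-3108) = 179*(-1/3108) = -179/3108 ≈ -0.057593)
g - (10540/((-92*(-4))) - 12288/u(48, -51)) = -179/3108 - (10540/((-92*(-4))) - 12288/(150 - 1*(-51))) = -179/3108 - (10540/368 - 12288/(150 + 51)) = -179/3108 - (10540*(1/368) - 12288/201) = -179/3108 - (2635/92 - 12288*1/201) = -179/3108 - (2635/92 - 4096/67) = -179/3108 - 1*(-200287/6164) = -179/3108 + 200287/6164 = 38836790/1197357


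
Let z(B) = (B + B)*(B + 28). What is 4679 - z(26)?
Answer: 1871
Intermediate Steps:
z(B) = 2*B*(28 + B) (z(B) = (2*B)*(28 + B) = 2*B*(28 + B))
4679 - z(26) = 4679 - 2*26*(28 + 26) = 4679 - 2*26*54 = 4679 - 1*2808 = 4679 - 2808 = 1871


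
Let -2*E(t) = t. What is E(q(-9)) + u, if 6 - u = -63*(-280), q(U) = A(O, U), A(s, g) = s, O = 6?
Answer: -17637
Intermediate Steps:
q(U) = 6
u = -17634 (u = 6 - (-63)*(-280) = 6 - 1*17640 = 6 - 17640 = -17634)
E(t) = -t/2
E(q(-9)) + u = -1/2*6 - 17634 = -3 - 17634 = -17637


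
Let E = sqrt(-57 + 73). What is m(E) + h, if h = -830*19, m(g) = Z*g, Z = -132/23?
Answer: -363238/23 ≈ -15793.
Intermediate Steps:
Z = -132/23 (Z = -132*1/23 = -132/23 ≈ -5.7391)
E = 4 (E = sqrt(16) = 4)
m(g) = -132*g/23
h = -15770
m(E) + h = -132/23*4 - 15770 = -528/23 - 15770 = -363238/23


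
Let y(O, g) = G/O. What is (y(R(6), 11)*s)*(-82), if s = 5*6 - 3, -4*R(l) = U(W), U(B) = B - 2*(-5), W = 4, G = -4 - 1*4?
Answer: -35424/7 ≈ -5060.6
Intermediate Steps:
G = -8 (G = -4 - 4 = -8)
U(B) = 10 + B (U(B) = B + 10 = 10 + B)
R(l) = -7/2 (R(l) = -(10 + 4)/4 = -¼*14 = -7/2)
y(O, g) = -8/O
s = 27 (s = 30 - 3 = 27)
(y(R(6), 11)*s)*(-82) = (-8/(-7/2)*27)*(-82) = (-8*(-2/7)*27)*(-82) = ((16/7)*27)*(-82) = (432/7)*(-82) = -35424/7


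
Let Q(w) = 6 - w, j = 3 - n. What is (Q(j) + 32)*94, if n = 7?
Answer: 3948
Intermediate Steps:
j = -4 (j = 3 - 1*7 = 3 - 7 = -4)
(Q(j) + 32)*94 = ((6 - 1*(-4)) + 32)*94 = ((6 + 4) + 32)*94 = (10 + 32)*94 = 42*94 = 3948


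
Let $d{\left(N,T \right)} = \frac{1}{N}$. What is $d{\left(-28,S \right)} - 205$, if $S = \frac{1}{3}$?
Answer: $- \frac{5741}{28} \approx -205.04$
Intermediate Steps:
$S = \frac{1}{3} \approx 0.33333$
$d{\left(-28,S \right)} - 205 = \frac{1}{-28} - 205 = - \frac{1}{28} - 205 = - \frac{5741}{28}$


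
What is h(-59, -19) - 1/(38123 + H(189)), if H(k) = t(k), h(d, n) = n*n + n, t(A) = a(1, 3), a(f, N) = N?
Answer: 13039091/38126 ≈ 342.00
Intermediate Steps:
t(A) = 3
h(d, n) = n + n² (h(d, n) = n² + n = n + n²)
H(k) = 3
h(-59, -19) - 1/(38123 + H(189)) = -19*(1 - 19) - 1/(38123 + 3) = -19*(-18) - 1/38126 = 342 - 1*1/38126 = 342 - 1/38126 = 13039091/38126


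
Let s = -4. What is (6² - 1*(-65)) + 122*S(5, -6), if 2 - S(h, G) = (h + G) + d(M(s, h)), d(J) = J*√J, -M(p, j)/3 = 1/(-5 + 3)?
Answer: 467 - 183*√6/2 ≈ 242.87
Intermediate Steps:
M(p, j) = 3/2 (M(p, j) = -3/(-5 + 3) = -3/(-2) = -3*(-½) = 3/2)
d(J) = J^(3/2)
S(h, G) = 2 - G - h - 3*√6/4 (S(h, G) = 2 - ((h + G) + (3/2)^(3/2)) = 2 - ((G + h) + 3*√6/4) = 2 - (G + h + 3*√6/4) = 2 + (-G - h - 3*√6/4) = 2 - G - h - 3*√6/4)
(6² - 1*(-65)) + 122*S(5, -6) = (6² - 1*(-65)) + 122*(2 - 1*(-6) - 1*5 - 3*√6/4) = (36 + 65) + 122*(2 + 6 - 5 - 3*√6/4) = 101 + 122*(3 - 3*√6/4) = 101 + (366 - 183*√6/2) = 467 - 183*√6/2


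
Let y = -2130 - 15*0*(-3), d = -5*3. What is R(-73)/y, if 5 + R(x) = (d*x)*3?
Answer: -328/213 ≈ -1.5399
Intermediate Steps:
d = -15
R(x) = -5 - 45*x (R(x) = -5 - 15*x*3 = -5 - 45*x)
y = -2130 (y = -2130 + 0*(-3) = -2130 + 0 = -2130)
R(-73)/y = (-5 - 45*(-73))/(-2130) = (-5 + 3285)*(-1/2130) = 3280*(-1/2130) = -328/213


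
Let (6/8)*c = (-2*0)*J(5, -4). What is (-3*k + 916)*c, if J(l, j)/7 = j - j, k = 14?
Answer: 0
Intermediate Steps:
J(l, j) = 0 (J(l, j) = 7*(j - j) = 7*0 = 0)
c = 0 (c = 4*(-2*0*0)/3 = 4*(0*0)/3 = (4/3)*0 = 0)
(-3*k + 916)*c = (-3*14 + 916)*0 = (-42 + 916)*0 = 874*0 = 0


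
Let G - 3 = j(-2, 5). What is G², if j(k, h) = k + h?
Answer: 36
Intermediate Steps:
j(k, h) = h + k
G = 6 (G = 3 + (5 - 2) = 3 + 3 = 6)
G² = 6² = 36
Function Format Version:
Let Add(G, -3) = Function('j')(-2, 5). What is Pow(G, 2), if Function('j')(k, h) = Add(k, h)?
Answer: 36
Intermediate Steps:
Function('j')(k, h) = Add(h, k)
G = 6 (G = Add(3, Add(5, -2)) = Add(3, 3) = 6)
Pow(G, 2) = Pow(6, 2) = 36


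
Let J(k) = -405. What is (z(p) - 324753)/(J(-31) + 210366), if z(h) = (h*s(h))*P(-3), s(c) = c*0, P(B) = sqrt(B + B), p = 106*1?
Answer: -108251/69987 ≈ -1.5467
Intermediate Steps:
p = 106
P(B) = sqrt(2)*sqrt(B) (P(B) = sqrt(2*B) = sqrt(2)*sqrt(B))
s(c) = 0
z(h) = 0 (z(h) = (h*0)*(sqrt(2)*sqrt(-3)) = 0*(sqrt(2)*(I*sqrt(3))) = 0*(I*sqrt(6)) = 0)
(z(p) - 324753)/(J(-31) + 210366) = (0 - 324753)/(-405 + 210366) = -324753/209961 = -324753*1/209961 = -108251/69987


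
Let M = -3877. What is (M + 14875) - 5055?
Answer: 5943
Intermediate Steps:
(M + 14875) - 5055 = (-3877 + 14875) - 5055 = 10998 - 5055 = 5943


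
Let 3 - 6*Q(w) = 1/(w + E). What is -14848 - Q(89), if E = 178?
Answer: -11893648/801 ≈ -14849.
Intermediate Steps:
Q(w) = 1/2 - 1/(6*(178 + w)) (Q(w) = 1/2 - 1/(6*(w + 178)) = 1/2 - 1/(6*(178 + w)))
-14848 - Q(89) = -14848 - (533 + 3*89)/(6*(178 + 89)) = -14848 - (533 + 267)/(6*267) = -14848 - 800/(6*267) = -14848 - 1*400/801 = -14848 - 400/801 = -11893648/801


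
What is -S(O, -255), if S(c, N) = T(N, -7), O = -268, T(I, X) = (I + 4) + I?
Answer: 506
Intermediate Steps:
T(I, X) = 4 + 2*I (T(I, X) = (4 + I) + I = 4 + 2*I)
S(c, N) = 4 + 2*N
-S(O, -255) = -(4 + 2*(-255)) = -(4 - 510) = -1*(-506) = 506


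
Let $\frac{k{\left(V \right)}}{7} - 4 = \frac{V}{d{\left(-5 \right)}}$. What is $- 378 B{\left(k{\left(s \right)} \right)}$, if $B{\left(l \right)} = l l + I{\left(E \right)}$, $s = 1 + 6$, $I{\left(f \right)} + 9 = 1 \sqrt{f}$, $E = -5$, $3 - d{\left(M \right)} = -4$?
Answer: $-459648 - 378 i \sqrt{5} \approx -4.5965 \cdot 10^{5} - 845.23 i$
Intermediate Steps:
$d{\left(M \right)} = 7$ ($d{\left(M \right)} = 3 - -4 = 3 + 4 = 7$)
$I{\left(f \right)} = -9 + \sqrt{f}$ ($I{\left(f \right)} = -9 + 1 \sqrt{f} = -9 + \sqrt{f}$)
$s = 7$
$k{\left(V \right)} = 28 + V$ ($k{\left(V \right)} = 28 + 7 \frac{V}{7} = 28 + V$)
$B{\left(l \right)} = -9 + l^{2} + i \sqrt{5}$ ($B{\left(l \right)} = l l - \left(9 - \sqrt{-5}\right) = l^{2} - \left(9 - i \sqrt{5}\right) = -9 + l^{2} + i \sqrt{5}$)
$- 378 B{\left(k{\left(s \right)} \right)} = - 378 \left(-9 + \left(28 + 7\right)^{2} + i \sqrt{5}\right) = - 378 \left(-9 + 35^{2} + i \sqrt{5}\right) = - 378 \left(-9 + 1225 + i \sqrt{5}\right) = - 378 \left(1216 + i \sqrt{5}\right) = -459648 - 378 i \sqrt{5}$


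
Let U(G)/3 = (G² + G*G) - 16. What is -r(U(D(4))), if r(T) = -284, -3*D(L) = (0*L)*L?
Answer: 284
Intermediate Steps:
D(L) = 0 (D(L) = -0*L*L/3 = -0*L = -⅓*0 = 0)
U(G) = -48 + 6*G² (U(G) = 3*((G² + G*G) - 16) = 3*((G² + G²) - 16) = 3*(2*G² - 16) = 3*(-16 + 2*G²) = -48 + 6*G²)
-r(U(D(4))) = -1*(-284) = 284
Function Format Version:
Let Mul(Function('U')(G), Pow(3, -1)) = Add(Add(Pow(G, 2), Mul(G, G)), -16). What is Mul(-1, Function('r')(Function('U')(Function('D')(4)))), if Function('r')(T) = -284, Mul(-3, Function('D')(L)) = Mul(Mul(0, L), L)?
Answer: 284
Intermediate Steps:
Function('D')(L) = 0 (Function('D')(L) = Mul(Rational(-1, 3), Mul(Mul(0, L), L)) = Mul(Rational(-1, 3), Mul(0, L)) = Mul(Rational(-1, 3), 0) = 0)
Function('U')(G) = Add(-48, Mul(6, Pow(G, 2))) (Function('U')(G) = Mul(3, Add(Add(Pow(G, 2), Mul(G, G)), -16)) = Mul(3, Add(Add(Pow(G, 2), Pow(G, 2)), -16)) = Mul(3, Add(Mul(2, Pow(G, 2)), -16)) = Mul(3, Add(-16, Mul(2, Pow(G, 2)))) = Add(-48, Mul(6, Pow(G, 2))))
Mul(-1, Function('r')(Function('U')(Function('D')(4)))) = Mul(-1, -284) = 284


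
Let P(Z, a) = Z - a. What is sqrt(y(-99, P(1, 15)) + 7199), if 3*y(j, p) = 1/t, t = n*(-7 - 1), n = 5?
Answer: sqrt(25916370)/60 ≈ 84.847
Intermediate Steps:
t = -40 (t = 5*(-7 - 1) = 5*(-8) = -40)
y(j, p) = -1/120 (y(j, p) = (1/3)/(-40) = (1/3)*(-1/40) = -1/120)
sqrt(y(-99, P(1, 15)) + 7199) = sqrt(-1/120 + 7199) = sqrt(863879/120) = sqrt(25916370)/60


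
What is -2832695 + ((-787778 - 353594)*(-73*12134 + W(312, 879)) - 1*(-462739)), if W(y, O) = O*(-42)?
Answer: 1053141574444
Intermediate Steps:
W(y, O) = -42*O
-2832695 + ((-787778 - 353594)*(-73*12134 + W(312, 879)) - 1*(-462739)) = -2832695 + ((-787778 - 353594)*(-73*12134 - 42*879) - 1*(-462739)) = -2832695 + (-1141372*(-885782 - 36918) + 462739) = -2832695 + (-1141372*(-922700) + 462739) = -2832695 + (1053143944400 + 462739) = -2832695 + 1053144407139 = 1053141574444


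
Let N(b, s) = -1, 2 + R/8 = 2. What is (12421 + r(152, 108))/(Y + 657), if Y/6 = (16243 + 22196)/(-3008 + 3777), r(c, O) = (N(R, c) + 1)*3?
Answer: 9551749/735867 ≈ 12.980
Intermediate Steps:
R = 0 (R = -16 + 8*2 = -16 + 16 = 0)
r(c, O) = 0 (r(c, O) = (-1 + 1)*3 = 0*3 = 0)
Y = 230634/769 (Y = 6*((16243 + 22196)/(-3008 + 3777)) = 6*(38439/769) = 230634/769 ≈ 299.91)
(12421 + r(152, 108))/(Y + 657) = (12421 + 0)/(230634/769 + 657) = 12421/(735867/769) = 12421*(769/735867) = 9551749/735867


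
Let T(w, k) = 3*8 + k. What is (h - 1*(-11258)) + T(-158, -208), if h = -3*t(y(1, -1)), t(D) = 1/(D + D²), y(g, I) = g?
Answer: 22145/2 ≈ 11073.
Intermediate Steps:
T(w, k) = 24 + k
h = -3/2 (h = -3/(1*(1 + 1)) = -3/2 ≈ -1.5000)
(h - 1*(-11258)) + T(-158, -208) = (-3/2 - 1*(-11258)) + (24 - 208) = (-3/2 + 11258) - 184 = 22513/2 - 184 = 22145/2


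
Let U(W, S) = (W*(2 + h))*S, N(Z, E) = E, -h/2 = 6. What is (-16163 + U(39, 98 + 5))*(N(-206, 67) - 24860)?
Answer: 1396664069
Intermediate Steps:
h = -12 (h = -2*6 = -12)
U(W, S) = -10*S*W (U(W, S) = (W*(2 - 12))*S = (W*(-10))*S = (-10*W)*S = -10*S*W)
(-16163 + U(39, 98 + 5))*(N(-206, 67) - 24860) = (-16163 - 10*(98 + 5)*39)*(67 - 24860) = (-16163 - 10*103*39)*(-24793) = (-16163 - 40170)*(-24793) = -56333*(-24793) = 1396664069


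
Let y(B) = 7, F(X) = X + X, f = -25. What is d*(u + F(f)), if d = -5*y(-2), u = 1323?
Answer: -44555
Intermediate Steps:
F(X) = 2*X
d = -35 (d = -5*7 = -35)
d*(u + F(f)) = -35*(1323 + 2*(-25)) = -35*(1323 - 50) = -35*1273 = -44555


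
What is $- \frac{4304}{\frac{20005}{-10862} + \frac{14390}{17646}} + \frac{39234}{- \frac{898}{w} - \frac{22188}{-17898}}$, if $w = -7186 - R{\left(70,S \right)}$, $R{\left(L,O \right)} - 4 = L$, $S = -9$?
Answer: $\frac{47873014519755583428}{1451981468741675} \approx 32971.0$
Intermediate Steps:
$R{\left(L,O \right)} = 4 + L$
$w = -7260$ ($w = -7186 - \left(4 + 70\right) = -7186 - 74 = -7260$)
$- \frac{4304}{\frac{20005}{-10862} + \frac{14390}{17646}} + \frac{39234}{- \frac{898}{w} - \frac{22188}{-17898}} = - \frac{4304}{\frac{20005}{-10862} + \frac{14390}{17646}} + \frac{39234}{- \frac{898}{-7260} - \frac{22188}{-17898}} = - \frac{4304}{20005 \left(- \frac{1}{10862}\right) + 14390 \cdot \frac{1}{17646}} + \frac{39234}{\left(-898\right) \left(- \frac{1}{7260}\right) - - \frac{3698}{2983}} = - \frac{4304}{- \frac{20005}{10862} + \frac{7195}{8823}} + \frac{39234}{\frac{449}{3630} + \frac{3698}{2983}} = - \frac{4304}{- \frac{98352025}{95835426}} + \frac{39234}{\frac{14763107}{10828290}} = \left(-4304\right) \left(- \frac{95835426}{98352025}\right) + 39234 \cdot \frac{10828290}{14763107} = \frac{412475673504}{98352025} + \frac{424837129860}{14763107} = \frac{47873014519755583428}{1451981468741675}$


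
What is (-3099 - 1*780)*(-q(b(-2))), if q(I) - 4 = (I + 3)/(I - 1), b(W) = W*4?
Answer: 17671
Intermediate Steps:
b(W) = 4*W
q(I) = 4 + (3 + I)/(-1 + I) (q(I) = 4 + (I + 3)/(I - 1) = 4 + (3 + I)/(-1 + I))
(-3099 - 1*780)*(-q(b(-2))) = (-3099 - 1*780)*(-(-1 + 5*(4*(-2)))/(-1 + 4*(-2))) = (-3099 - 780)*(-(-1 + 5*(-8))/(-1 - 8)) = -(-3879)*(-1 - 40)/(-9) = -(-3879)*(-⅑*(-41)) = -(-3879)*41/9 = -3879*(-41/9) = 17671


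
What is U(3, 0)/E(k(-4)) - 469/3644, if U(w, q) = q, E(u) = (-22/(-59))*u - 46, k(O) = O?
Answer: -469/3644 ≈ -0.12870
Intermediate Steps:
E(u) = -46 + 22*u/59 (E(u) = (-22*(-1/59))*u - 46 = 22*u/59 - 46 = -46 + 22*u/59)
U(3, 0)/E(k(-4)) - 469/3644 = 0/(-46 + (22/59)*(-4)) - 469/3644 = 0/(-46 - 88/59) - 469*1/3644 = 0/(-2802/59) - 469/3644 = 0*(-59/2802) - 469/3644 = 0 - 469/3644 = -469/3644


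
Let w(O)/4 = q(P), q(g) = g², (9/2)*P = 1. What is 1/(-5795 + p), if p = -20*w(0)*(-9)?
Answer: -9/51835 ≈ -0.00017363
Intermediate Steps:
P = 2/9 (P = (2/9)*1 = 2/9 ≈ 0.22222)
w(O) = 16/81 (w(O) = 4*(2/9)² = 4*(4/81) = 16/81)
p = 320/9 (p = -20*16/81*(-9) = -320/81*(-9) = 320/9 ≈ 35.556)
1/(-5795 + p) = 1/(-5795 + 320/9) = 1/(-51835/9) = -9/51835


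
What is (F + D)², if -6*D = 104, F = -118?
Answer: 164836/9 ≈ 18315.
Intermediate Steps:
D = -52/3 (D = -⅙*104 = -52/3 ≈ -17.333)
(F + D)² = (-118 - 52/3)² = (-406/3)² = 164836/9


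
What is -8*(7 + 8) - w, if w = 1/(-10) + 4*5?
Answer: -1399/10 ≈ -139.90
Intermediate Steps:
w = 199/10 (w = -1/10 + 20 = 199/10 ≈ 19.900)
-8*(7 + 8) - w = -8*(7 + 8) - 1*199/10 = -8*15 - 199/10 = -120 - 199/10 = -1399/10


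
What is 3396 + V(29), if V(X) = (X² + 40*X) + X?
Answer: 5426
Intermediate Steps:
V(X) = X² + 41*X
3396 + V(29) = 3396 + 29*(41 + 29) = 3396 + 29*70 = 3396 + 2030 = 5426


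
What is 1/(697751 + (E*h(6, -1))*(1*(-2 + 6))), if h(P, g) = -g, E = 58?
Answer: 1/697983 ≈ 1.4327e-6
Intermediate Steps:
1/(697751 + (E*h(6, -1))*(1*(-2 + 6))) = 1/(697751 + (58*(-1*(-1)))*(1*(-2 + 6))) = 1/(697751 + (58*1)*(1*4)) = 1/(697751 + 58*4) = 1/(697751 + 232) = 1/697983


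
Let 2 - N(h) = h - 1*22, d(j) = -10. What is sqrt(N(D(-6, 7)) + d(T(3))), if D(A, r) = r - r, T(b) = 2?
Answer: sqrt(14) ≈ 3.7417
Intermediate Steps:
D(A, r) = 0
N(h) = 24 - h (N(h) = 2 - (h - 1*22) = 2 - (h - 22) = 2 - (-22 + h) = 2 + (22 - h) = 24 - h)
sqrt(N(D(-6, 7)) + d(T(3))) = sqrt((24 - 1*0) - 10) = sqrt((24 + 0) - 10) = sqrt(24 - 10) = sqrt(14)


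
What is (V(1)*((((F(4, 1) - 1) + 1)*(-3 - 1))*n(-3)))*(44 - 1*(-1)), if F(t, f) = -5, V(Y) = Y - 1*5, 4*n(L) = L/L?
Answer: -900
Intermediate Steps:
n(L) = 1/4 (n(L) = (L/L)/4 = (1/4)*1 = 1/4)
V(Y) = -5 + Y (V(Y) = Y - 5 = -5 + Y)
(V(1)*((((F(4, 1) - 1) + 1)*(-3 - 1))*n(-3)))*(44 - 1*(-1)) = ((-5 + 1)*((((-5 - 1) + 1)*(-3 - 1))*(1/4)))*(44 - 1*(-1)) = (-4*(-6 + 1)*(-4)/4)*(44 + 1) = -4*(-5*(-4))/4*45 = -80/4*45 = -4*5*45 = -20*45 = -900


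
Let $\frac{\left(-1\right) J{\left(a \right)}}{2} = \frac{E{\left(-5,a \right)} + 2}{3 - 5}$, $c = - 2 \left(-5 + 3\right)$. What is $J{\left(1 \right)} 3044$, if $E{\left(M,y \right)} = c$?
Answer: $18264$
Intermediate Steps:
$c = 4$ ($c = \left(-2\right) \left(-2\right) = 4$)
$E{\left(M,y \right)} = 4$
$J{\left(a \right)} = 6$ ($J{\left(a \right)} = - 2 \frac{4 + 2}{3 - 5} = - 2 \frac{6}{-2} = - 2 \cdot 6 \left(- \frac{1}{2}\right) = \left(-2\right) \left(-3\right) = 6$)
$J{\left(1 \right)} 3044 = 6 \cdot 3044 = 18264$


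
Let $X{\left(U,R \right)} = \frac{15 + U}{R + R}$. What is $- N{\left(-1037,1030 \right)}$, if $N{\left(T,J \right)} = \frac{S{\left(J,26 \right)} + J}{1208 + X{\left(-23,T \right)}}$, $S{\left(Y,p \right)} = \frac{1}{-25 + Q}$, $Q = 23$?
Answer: $- \frac{2135183}{2505400} \approx -0.85223$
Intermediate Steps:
$X{\left(U,R \right)} = \frac{15 + U}{2 R}$
$S{\left(Y,p \right)} = - \frac{1}{2}$ ($S{\left(Y,p \right)} = \frac{1}{-25 + 23} = \frac{1}{-2} = - \frac{1}{2}$)
$N{\left(T,J \right)} = \frac{- \frac{1}{2} + J}{1208 - \frac{4}{T}}$ ($N{\left(T,J \right)} = \frac{- \frac{1}{2} + J}{1208 + \frac{15 - 23}{2 T}} = \frac{- \frac{1}{2} + J}{1208 + \frac{1}{2} \frac{1}{T} \left(-8\right)} = \frac{- \frac{1}{2} + J}{1208 - \frac{4}{T}}$)
$- N{\left(-1037,1030 \right)} = - \frac{\left(-1037\right) \left(-1 + 2 \cdot 1030\right)}{8 \left(-1 + 302 \left(-1037\right)\right)} = - \frac{\left(-1037\right) \left(-1 + 2060\right)}{8 \left(-1 - 313174\right)} = - \frac{\left(-1037\right) 2059}{8 \left(-313175\right)} = - \frac{\left(-1037\right) \left(-1\right) 2059}{8 \cdot 313175} = \left(-1\right) \frac{2135183}{2505400} = - \frac{2135183}{2505400}$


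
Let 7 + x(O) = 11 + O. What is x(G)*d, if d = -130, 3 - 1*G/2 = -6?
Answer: -2860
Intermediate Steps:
G = 18 (G = 6 - 2*(-6) = 6 + 12 = 18)
x(O) = 4 + O (x(O) = -7 + (11 + O) = 4 + O)
x(G)*d = (4 + 18)*(-130) = 22*(-130) = -2860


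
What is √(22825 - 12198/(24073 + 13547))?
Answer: √2485607190/330 ≈ 151.08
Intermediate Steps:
√(22825 - 12198/(24073 + 13547)) = √(22825 - 12198/37620) = √(22825 - 12198*1/37620) = √(22825 - 107/330) = √(7532143/330) = √2485607190/330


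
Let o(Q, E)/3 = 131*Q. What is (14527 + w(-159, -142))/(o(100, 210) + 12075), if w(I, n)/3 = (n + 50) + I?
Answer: 13774/51375 ≈ 0.26811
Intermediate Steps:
o(Q, E) = 393*Q (o(Q, E) = 3*(131*Q) = 393*Q)
w(I, n) = 150 + 3*I + 3*n (w(I, n) = 3*((n + 50) + I) = 3*((50 + n) + I) = 3*(50 + I + n) = 150 + 3*I + 3*n)
(14527 + w(-159, -142))/(o(100, 210) + 12075) = (14527 + (150 + 3*(-159) + 3*(-142)))/(393*100 + 12075) = (14527 + (150 - 477 - 426))/(39300 + 12075) = (14527 - 753)/51375 = 13774*(1/51375) = 13774/51375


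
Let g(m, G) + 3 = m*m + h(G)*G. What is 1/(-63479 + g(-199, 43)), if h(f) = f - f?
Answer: -1/23881 ≈ -4.1874e-5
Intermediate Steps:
h(f) = 0
g(m, G) = -3 + m² (g(m, G) = -3 + (m*m + 0*G) = -3 + (m² + 0) = -3 + m²)
1/(-63479 + g(-199, 43)) = 1/(-63479 + (-3 + (-199)²)) = 1/(-63479 + (-3 + 39601)) = 1/(-63479 + 39598) = 1/(-23881) = -1/23881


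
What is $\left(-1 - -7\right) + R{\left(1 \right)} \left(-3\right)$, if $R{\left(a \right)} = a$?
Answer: $3$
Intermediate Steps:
$\left(-1 - -7\right) + R{\left(1 \right)} \left(-3\right) = \left(-1 - -7\right) + 1 \left(-3\right) = \left(-1 + 7\right) - 3 = 6 - 3 = 3$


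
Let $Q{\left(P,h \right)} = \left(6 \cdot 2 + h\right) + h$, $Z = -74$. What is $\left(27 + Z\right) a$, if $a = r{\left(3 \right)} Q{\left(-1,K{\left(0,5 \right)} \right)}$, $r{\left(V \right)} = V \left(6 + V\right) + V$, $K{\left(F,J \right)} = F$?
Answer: $-16920$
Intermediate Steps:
$r{\left(V \right)} = V + V \left(6 + V\right)$
$Q{\left(P,h \right)} = 12 + 2 h$ ($Q{\left(P,h \right)} = \left(12 + h\right) + h = 12 + 2 h$)
$a = 360$ ($a = 3 \left(7 + 3\right) \left(12 + 2 \cdot 0\right) = 3 \cdot 10 \left(12 + 0\right) = 30 \cdot 12 = 360$)
$\left(27 + Z\right) a = \left(27 - 74\right) 360 = \left(-47\right) 360 = -16920$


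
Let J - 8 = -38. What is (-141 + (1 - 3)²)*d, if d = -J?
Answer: -4110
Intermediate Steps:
J = -30 (J = 8 - 38 = -30)
d = 30 (d = -1*(-30) = 30)
(-141 + (1 - 3)²)*d = (-141 + (1 - 3)²)*30 = (-141 + (-2)²)*30 = (-141 + 4)*30 = -137*30 = -4110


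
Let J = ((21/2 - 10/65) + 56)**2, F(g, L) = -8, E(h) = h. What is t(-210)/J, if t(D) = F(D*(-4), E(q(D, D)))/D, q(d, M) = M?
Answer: 2704/312440625 ≈ 8.6544e-6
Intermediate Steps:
J = 2975625/676 (J = ((21*(1/2) - 10*1/65) + 56)**2 = ((21/2 - 2/13) + 56)**2 = (269/26 + 56)**2 = (1725/26)**2 = 2975625/676 ≈ 4401.8)
t(D) = -8/D
t(-210)/J = (-8/(-210))/(2975625/676) = -8*(-1/210)*(676/2975625) = (4/105)*(676/2975625) = 2704/312440625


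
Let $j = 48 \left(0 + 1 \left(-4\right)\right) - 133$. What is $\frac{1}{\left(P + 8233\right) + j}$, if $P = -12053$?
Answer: $- \frac{1}{4145} \approx -0.00024125$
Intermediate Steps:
$j = -325$ ($j = 48 \left(0 - 4\right) - 133 = 48 \left(-4\right) - 133 = -192 - 133 = -325$)
$\frac{1}{\left(P + 8233\right) + j} = \frac{1}{\left(-12053 + 8233\right) - 325} = \frac{1}{-3820 - 325} = \frac{1}{-4145} = - \frac{1}{4145}$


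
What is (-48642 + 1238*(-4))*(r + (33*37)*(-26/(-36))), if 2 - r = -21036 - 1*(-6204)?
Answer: -2526823115/3 ≈ -8.4227e+8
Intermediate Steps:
r = 14834 (r = 2 - (-21036 - 1*(-6204)) = 2 - (-21036 + 6204) = 2 - 1*(-14832) = 2 + 14832 = 14834)
(-48642 + 1238*(-4))*(r + (33*37)*(-26/(-36))) = (-48642 + 1238*(-4))*(14834 + (33*37)*(-26/(-36))) = (-48642 - 4952)*(14834 + 1221*(-26*(-1/36))) = -53594*(14834 + 1221*(13/18)) = -53594*(14834 + 5291/6) = -53594*94295/6 = -2526823115/3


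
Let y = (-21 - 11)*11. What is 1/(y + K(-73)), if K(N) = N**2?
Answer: 1/4977 ≈ 0.00020092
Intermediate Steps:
y = -352 (y = -32*11 = -352)
1/(y + K(-73)) = 1/(-352 + (-73)**2) = 1/(-352 + 5329) = 1/4977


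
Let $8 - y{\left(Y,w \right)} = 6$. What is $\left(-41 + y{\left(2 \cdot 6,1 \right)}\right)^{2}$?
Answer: $1521$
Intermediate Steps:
$y{\left(Y,w \right)} = 2$ ($y{\left(Y,w \right)} = 8 - 6 = 2$)
$\left(-41 + y{\left(2 \cdot 6,1 \right)}\right)^{2} = \left(-41 + 2\right)^{2} = \left(-39\right)^{2} = 1521$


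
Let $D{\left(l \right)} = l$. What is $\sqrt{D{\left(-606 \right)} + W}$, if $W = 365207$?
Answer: $\sqrt{364601} \approx 603.82$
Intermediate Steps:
$\sqrt{D{\left(-606 \right)} + W} = \sqrt{-606 + 365207} = \sqrt{364601}$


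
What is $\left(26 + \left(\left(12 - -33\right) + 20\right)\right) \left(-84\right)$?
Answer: $-7644$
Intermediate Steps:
$\left(26 + \left(\left(12 - -33\right) + 20\right)\right) \left(-84\right) = \left(26 + \left(\left(12 + 33\right) + 20\right)\right) \left(-84\right) = \left(26 + \left(45 + 20\right)\right) \left(-84\right) = \left(26 + 65\right) \left(-84\right) = 91 \left(-84\right) = -7644$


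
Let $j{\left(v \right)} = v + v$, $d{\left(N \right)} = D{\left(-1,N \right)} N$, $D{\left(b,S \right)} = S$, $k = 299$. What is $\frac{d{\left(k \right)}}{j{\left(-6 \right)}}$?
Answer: $- \frac{89401}{12} \approx -7450.1$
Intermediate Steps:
$d{\left(N \right)} = N^{2}$ ($d{\left(N \right)} = N N = N^{2}$)
$j{\left(v \right)} = 2 v$
$\frac{d{\left(k \right)}}{j{\left(-6 \right)}} = \frac{299^{2}}{2 \left(-6\right)} = \frac{89401}{-12} = 89401 \left(- \frac{1}{12}\right) = - \frac{89401}{12}$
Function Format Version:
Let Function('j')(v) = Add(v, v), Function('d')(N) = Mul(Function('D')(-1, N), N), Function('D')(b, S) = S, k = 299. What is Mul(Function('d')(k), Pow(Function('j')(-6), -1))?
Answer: Rational(-89401, 12) ≈ -7450.1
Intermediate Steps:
Function('d')(N) = Pow(N, 2) (Function('d')(N) = Mul(N, N) = Pow(N, 2))
Function('j')(v) = Mul(2, v)
Mul(Function('d')(k), Pow(Function('j')(-6), -1)) = Mul(Pow(299, 2), Pow(Mul(2, -6), -1)) = Mul(89401, Pow(-12, -1)) = Mul(89401, Rational(-1, 12)) = Rational(-89401, 12)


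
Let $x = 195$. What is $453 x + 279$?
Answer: $88614$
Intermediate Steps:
$453 x + 279 = 453 \cdot 195 + 279 = 88335 + 279 = 88614$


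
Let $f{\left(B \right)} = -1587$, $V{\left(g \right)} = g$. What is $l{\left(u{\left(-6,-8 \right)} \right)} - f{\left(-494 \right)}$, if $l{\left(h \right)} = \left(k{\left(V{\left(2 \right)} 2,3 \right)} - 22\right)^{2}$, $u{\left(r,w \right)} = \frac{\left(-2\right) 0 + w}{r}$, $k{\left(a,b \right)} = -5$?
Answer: $2316$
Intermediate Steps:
$u{\left(r,w \right)} = \frac{w}{r}$ ($u{\left(r,w \right)} = \frac{0 + w}{r} = \frac{w}{r}$)
$l{\left(h \right)} = 729$ ($l{\left(h \right)} = \left(-5 - 22\right)^{2} = \left(-27\right)^{2} = 729$)
$l{\left(u{\left(-6,-8 \right)} \right)} - f{\left(-494 \right)} = 729 - -1587 = 729 + 1587 = 2316$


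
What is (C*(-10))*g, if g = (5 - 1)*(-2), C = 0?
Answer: 0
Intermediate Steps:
g = -8 (g = 4*(-2) = -8)
(C*(-10))*g = (0*(-10))*(-8) = 0*(-8) = 0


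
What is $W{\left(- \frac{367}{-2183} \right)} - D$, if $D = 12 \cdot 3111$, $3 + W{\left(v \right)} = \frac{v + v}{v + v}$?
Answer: $-37334$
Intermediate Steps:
$W{\left(v \right)} = -2$ ($W{\left(v \right)} = -3 + \frac{v + v}{v + v} = -3 + \frac{2 v}{2 v} = -3 + 2 v \frac{1}{2 v} = -3 + 1 = -2$)
$D = 37332$
$W{\left(- \frac{367}{-2183} \right)} - D = -2 - 37332 = -37334$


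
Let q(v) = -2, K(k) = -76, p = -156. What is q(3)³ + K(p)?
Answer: -84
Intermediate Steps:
q(3)³ + K(p) = (-2)³ - 76 = -8 - 76 = -84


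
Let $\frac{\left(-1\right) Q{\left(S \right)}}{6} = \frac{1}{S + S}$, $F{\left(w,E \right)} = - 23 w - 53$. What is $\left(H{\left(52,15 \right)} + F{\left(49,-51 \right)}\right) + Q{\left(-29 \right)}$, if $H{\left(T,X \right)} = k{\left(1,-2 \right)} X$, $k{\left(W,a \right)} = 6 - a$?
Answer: $- \frac{30737}{29} \approx -1059.9$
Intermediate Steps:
$H{\left(T,X \right)} = 8 X$ ($H{\left(T,X \right)} = \left(6 - -2\right) X = \left(6 + 2\right) X = 8 X$)
$F{\left(w,E \right)} = -53 - 23 w$
$Q{\left(S \right)} = - \frac{3}{S}$ ($Q{\left(S \right)} = - \frac{6}{S + S} = - \frac{6}{2 S} = - 6 \frac{1}{2 S} = - \frac{3}{S}$)
$\left(H{\left(52,15 \right)} + F{\left(49,-51 \right)}\right) + Q{\left(-29 \right)} = \left(8 \cdot 15 - 1180\right) - \frac{3}{-29} = \left(120 - 1180\right) - - \frac{3}{29} = \left(120 - 1180\right) + \frac{3}{29} = -1060 + \frac{3}{29} = - \frac{30737}{29}$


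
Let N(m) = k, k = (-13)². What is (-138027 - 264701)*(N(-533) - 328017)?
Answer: 132033569344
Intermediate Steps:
k = 169
N(m) = 169
(-138027 - 264701)*(N(-533) - 328017) = (-138027 - 264701)*(169 - 328017) = -402728*(-327848) = 132033569344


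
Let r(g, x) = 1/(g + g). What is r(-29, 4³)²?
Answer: 1/3364 ≈ 0.00029727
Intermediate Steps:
r(g, x) = 1/(2*g)
r(-29, 4³)² = ((½)/(-29))² = ((½)*(-1/29))² = (-1/58)² = 1/3364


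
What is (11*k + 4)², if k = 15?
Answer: 28561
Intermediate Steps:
(11*k + 4)² = (11*15 + 4)² = (165 + 4)² = 169² = 28561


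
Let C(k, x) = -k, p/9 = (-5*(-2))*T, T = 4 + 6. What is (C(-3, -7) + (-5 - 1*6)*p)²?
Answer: 97950609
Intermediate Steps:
T = 10
p = 900 (p = 9*(-5*(-2)*10) = 9*(10*10) = 9*100 = 900)
(C(-3, -7) + (-5 - 1*6)*p)² = (-1*(-3) + (-5 - 1*6)*900)² = (3 + (-5 - 6)*900)² = (3 - 11*900)² = (3 - 9900)² = (-9897)² = 97950609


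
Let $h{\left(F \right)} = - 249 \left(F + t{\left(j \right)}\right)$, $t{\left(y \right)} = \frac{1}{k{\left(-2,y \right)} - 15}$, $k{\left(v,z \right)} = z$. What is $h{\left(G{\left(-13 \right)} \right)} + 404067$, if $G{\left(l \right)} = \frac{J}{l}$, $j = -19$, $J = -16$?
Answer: $\frac{178465395}{442} \approx 4.0377 \cdot 10^{5}$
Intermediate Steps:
$t{\left(y \right)} = \frac{1}{-15 + y}$ ($t{\left(y \right)} = \frac{1}{y - 15} = \frac{1}{-15 + y}$)
$G{\left(l \right)} = - \frac{16}{l}$
$h{\left(F \right)} = \frac{249}{34} - 249 F$ ($h{\left(F \right)} = - 249 \left(F + \frac{1}{-15 - 19}\right) = - 249 \left(F + \frac{1}{-34}\right) = - 249 \left(F - \frac{1}{34}\right) = - 249 \left(- \frac{1}{34} + F\right) = \frac{249}{34} - 249 F$)
$h{\left(G{\left(-13 \right)} \right)} + 404067 = \left(\frac{249}{34} - 249 \left(- \frac{16}{-13}\right)\right) + 404067 = \left(\frac{249}{34} - 249 \left(\left(-16\right) \left(- \frac{1}{13}\right)\right)\right) + 404067 = \left(\frac{249}{34} - \frac{3984}{13}\right) + 404067 = - \frac{132219}{442} + 404067 = \frac{178465395}{442}$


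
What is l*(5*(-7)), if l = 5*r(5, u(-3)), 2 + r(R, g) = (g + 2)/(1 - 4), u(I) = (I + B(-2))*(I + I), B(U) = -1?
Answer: 5600/3 ≈ 1866.7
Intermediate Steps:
u(I) = 2*I*(-1 + I) (u(I) = (I - 1)*(I + I) = (-1 + I)*(2*I) = 2*I*(-1 + I))
r(R, g) = -8/3 - g/3 (r(R, g) = -2 + (g + 2)/(1 - 4) = -2 + (2 + g)/(-3) = -2 + (2 + g)*(-⅓) = -2 + (-⅔ - g/3) = -8/3 - g/3)
l = -160/3 (l = 5*(-8/3 - 2*(-3)*(-1 - 3)/3) = 5*(-8/3 - 2*(-3)*(-4)/3) = 5*(-8/3 - ⅓*24) = 5*(-8/3 - 8) = 5*(-32/3) = -160/3 ≈ -53.333)
l*(5*(-7)) = -800*(-7)/3 = -160/3*(-35) = 5600/3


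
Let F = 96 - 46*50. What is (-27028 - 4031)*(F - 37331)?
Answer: 1227917565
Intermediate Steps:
F = -2204 (F = 96 - 2300 = -2204)
(-27028 - 4031)*(F - 37331) = (-27028 - 4031)*(-2204 - 37331) = -31059*(-39535) = 1227917565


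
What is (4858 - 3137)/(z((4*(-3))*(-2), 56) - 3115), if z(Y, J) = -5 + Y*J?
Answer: -1721/1776 ≈ -0.96903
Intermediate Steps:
z(Y, J) = -5 + J*Y
(4858 - 3137)/(z((4*(-3))*(-2), 56) - 3115) = (4858 - 3137)/((-5 + 56*((4*(-3))*(-2))) - 3115) = 1721/((-5 + 56*(-12*(-2))) - 3115) = 1721/((-5 + 56*24) - 3115) = 1721/((-5 + 1344) - 3115) = 1721/(1339 - 3115) = 1721/(-1776) = 1721*(-1/1776) = -1721/1776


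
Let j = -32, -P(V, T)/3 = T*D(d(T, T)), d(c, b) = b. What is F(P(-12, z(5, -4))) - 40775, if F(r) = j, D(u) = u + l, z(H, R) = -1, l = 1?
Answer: -40807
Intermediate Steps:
D(u) = 1 + u (D(u) = u + 1 = 1 + u)
P(V, T) = -3*T*(1 + T)
F(r) = -32
F(P(-12, z(5, -4))) - 40775 = -32 - 40775 = -40807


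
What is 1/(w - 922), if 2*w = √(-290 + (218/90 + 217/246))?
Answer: -13608720/12548297747 - 6*I*√433741870/12548297747 ≈ -0.0010845 - 9.9582e-6*I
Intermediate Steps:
w = I*√433741870/2460 (w = √(-290 + (218/90 + 217/246))/2 = √(-290 + (218*(1/90) + 217*(1/246)))/2 = √(-290 + (109/45 + 217/246))/2 = √(-290 + 12193/3690)/2 = √(-1057907/3690)/2 = (I*√433741870/1230)/2 = I*√433741870/2460 ≈ 8.466*I)
1/(w - 922) = 1/(I*√433741870/2460 - 922) = 1/(-922 + I*√433741870/2460)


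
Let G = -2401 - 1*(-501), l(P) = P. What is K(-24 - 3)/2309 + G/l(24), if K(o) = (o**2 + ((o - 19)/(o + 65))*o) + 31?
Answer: -20748359/263226 ≈ -78.823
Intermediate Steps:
G = -1900 (G = -2401 + 501 = -1900)
K(o) = 31 + o**2 + o*(-19 + o)/(65 + o) (K(o) = (o**2 + ((-19 + o)/(65 + o))*o) + 31 = (o**2 + o*(-19 + o)/(65 + o)) + 31 = 31 + o**2 + o*(-19 + o)/(65 + o))
K(-24 - 3)/2309 + G/l(24) = ((2015 + (-24 - 3)**3 + 12*(-24 - 3) + 66*(-24 - 3)**2)/(65 + (-24 - 3)))/2309 - 1900/24 = ((2015 + (-27)**3 + 12*(-27) + 66*(-27)**2)/(65 - 27))*(1/2309) - 1900*1/24 = ((2015 - 19683 - 324 + 66*729)/38)*(1/2309) - 475/6 = ((2015 - 19683 - 324 + 48114)/38)*(1/2309) - 475/6 = ((1/38)*30122)*(1/2309) - 475/6 = (15061/19)*(1/2309) - 475/6 = 15061/43871 - 475/6 = -20748359/263226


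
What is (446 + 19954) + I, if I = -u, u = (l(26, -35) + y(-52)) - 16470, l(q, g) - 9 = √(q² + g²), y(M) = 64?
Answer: 36797 - √1901 ≈ 36753.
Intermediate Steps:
l(q, g) = 9 + √(g² + q²) (l(q, g) = 9 + √(q² + g²) = 9 + √(g² + q²))
u = -16397 + √1901 (u = ((9 + √((-35)² + 26²)) + 64) - 16470 = ((9 + √(1225 + 676)) + 64) - 16470 = ((9 + √1901) + 64) - 16470 = (73 + √1901) - 16470 = -16397 + √1901 ≈ -16353.)
I = 16397 - √1901 (I = -(-16397 + √1901) = 16397 - √1901 ≈ 16353.)
(446 + 19954) + I = (446 + 19954) + (16397 - √1901) = 20400 + (16397 - √1901) = 36797 - √1901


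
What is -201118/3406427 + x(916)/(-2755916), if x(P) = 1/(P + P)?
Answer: -1015412226815643/17198498463345824 ≈ -0.059041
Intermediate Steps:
x(P) = 1/(2*P)
-201118/3406427 + x(916)/(-2755916) = -201118/3406427 + ((1/2)/916)/(-2755916) = -201118*1/3406427 + ((1/2)*(1/916))*(-1/2755916) = -201118/3406427 + (1/1832)*(-1/2755916) = -201118/3406427 - 1/5048838112 = -1015412226815643/17198498463345824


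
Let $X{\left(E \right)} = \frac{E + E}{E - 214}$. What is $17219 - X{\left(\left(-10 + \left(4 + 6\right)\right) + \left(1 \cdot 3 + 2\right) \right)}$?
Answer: $\frac{3598781}{209} \approx 17219.0$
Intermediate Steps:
$X{\left(E \right)} = \frac{2 E}{-214 + E}$
$17219 - X{\left(\left(-10 + \left(4 + 6\right)\right) + \left(1 \cdot 3 + 2\right) \right)} = 17219 - \frac{2 \left(\left(-10 + \left(4 + 6\right)\right) + \left(1 \cdot 3 + 2\right)\right)}{-214 + \left(\left(-10 + \left(4 + 6\right)\right) + \left(1 \cdot 3 + 2\right)\right)} = 17219 - \frac{2 \left(\left(-10 + 10\right) + \left(3 + 2\right)\right)}{-214 + \left(\left(-10 + 10\right) + \left(3 + 2\right)\right)} = 17219 - \frac{2 \left(0 + 5\right)}{-214 + \left(0 + 5\right)} = 17219 - 2 \cdot 5 \frac{1}{-214 + 5} = 17219 - 2 \cdot 5 \frac{1}{-209} = 17219 - 2 \cdot 5 \left(- \frac{1}{209}\right) = 17219 - - \frac{10}{209} = 17219 + \frac{10}{209} = \frac{3598781}{209}$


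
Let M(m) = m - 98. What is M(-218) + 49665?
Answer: 49349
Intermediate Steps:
M(m) = -98 + m
M(-218) + 49665 = (-98 - 218) + 49665 = -316 + 49665 = 49349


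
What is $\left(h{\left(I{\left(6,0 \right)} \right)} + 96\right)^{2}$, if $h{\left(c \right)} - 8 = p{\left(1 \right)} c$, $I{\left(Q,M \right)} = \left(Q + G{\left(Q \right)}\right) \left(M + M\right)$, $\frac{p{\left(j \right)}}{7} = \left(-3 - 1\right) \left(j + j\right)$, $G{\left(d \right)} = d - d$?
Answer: $10816$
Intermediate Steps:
$G{\left(d \right)} = 0$
$p{\left(j \right)} = - 56 j$ ($p{\left(j \right)} = 7 \left(-3 - 1\right) \left(j + j\right) = 7 \left(- 4 \cdot 2 j\right) = 7 \left(- 8 j\right) = - 56 j$)
$I{\left(Q,M \right)} = 2 M Q$ ($I{\left(Q,M \right)} = \left(Q + 0\right) \left(M + M\right) = Q 2 M = 2 M Q$)
$h{\left(c \right)} = 8 - 56 c$ ($h{\left(c \right)} = 8 + \left(-56\right) 1 c = 8 - 56 c$)
$\left(h{\left(I{\left(6,0 \right)} \right)} + 96\right)^{2} = \left(\left(8 - 56 \cdot 2 \cdot 0 \cdot 6\right) + 96\right)^{2} = \left(\left(8 - 0\right) + 96\right)^{2} = \left(\left(8 + 0\right) + 96\right)^{2} = \left(8 + 96\right)^{2} = 104^{2} = 10816$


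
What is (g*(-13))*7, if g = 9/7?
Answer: -117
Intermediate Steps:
g = 9/7 (g = 9*(1/7) = 9/7 ≈ 1.2857)
(g*(-13))*7 = ((9/7)*(-13))*7 = -117/7*7 = -117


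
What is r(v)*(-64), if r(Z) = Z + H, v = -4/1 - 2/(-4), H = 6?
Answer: -160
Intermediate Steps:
v = -7/2 (v = -4*1 - 2*(-1/4) = -4 + 1/2 = -7/2 ≈ -3.5000)
r(Z) = 6 + Z (r(Z) = Z + 6 = 6 + Z)
r(v)*(-64) = (6 - 7/2)*(-64) = (5/2)*(-64) = -160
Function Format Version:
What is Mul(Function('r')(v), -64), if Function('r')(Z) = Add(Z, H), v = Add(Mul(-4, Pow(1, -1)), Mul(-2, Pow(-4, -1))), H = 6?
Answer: -160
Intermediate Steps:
v = Rational(-7, 2) (v = Add(Mul(-4, 1), Mul(-2, Rational(-1, 4))) = Add(-4, Rational(1, 2)) = Rational(-7, 2) ≈ -3.5000)
Function('r')(Z) = Add(6, Z) (Function('r')(Z) = Add(Z, 6) = Add(6, Z))
Mul(Function('r')(v), -64) = Mul(Add(6, Rational(-7, 2)), -64) = Mul(Rational(5, 2), -64) = -160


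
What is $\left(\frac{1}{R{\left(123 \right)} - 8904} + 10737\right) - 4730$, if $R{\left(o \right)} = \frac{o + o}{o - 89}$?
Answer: $\frac{908528698}{151245} \approx 6007.0$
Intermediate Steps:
$R{\left(o \right)} = \frac{2 o}{-89 + o}$
$\left(\frac{1}{R{\left(123 \right)} - 8904} + 10737\right) - 4730 = \left(\frac{1}{2 \cdot 123 \frac{1}{-89 + 123} - 8904} + 10737\right) - 4730 = \left(\frac{1}{2 \cdot 123 \cdot \frac{1}{34} - 8904} + 10737\right) - 4730 = \left(\frac{1}{\frac{123}{17} - 8904} + 10737\right) - 4730 = \left(\frac{1}{- \frac{151245}{17}} + 10737\right) - 4730 = \left(- \frac{17}{151245} + 10737\right) - 4730 = \frac{1623917548}{151245} - 4730 = \frac{908528698}{151245}$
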